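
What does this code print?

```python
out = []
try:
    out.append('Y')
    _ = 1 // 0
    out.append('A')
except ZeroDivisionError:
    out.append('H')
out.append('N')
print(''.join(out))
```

Execution trace: 'Y' (try body) → 'H' (except ZeroDivisionError) → 'N' (after the try/except). Output: YHN

Answer: YHN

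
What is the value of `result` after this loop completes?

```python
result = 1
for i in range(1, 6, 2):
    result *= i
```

Product of 1, 3, 5, ... up to 5
`result` takes the values: 1 → 3 → 15

Answer: 15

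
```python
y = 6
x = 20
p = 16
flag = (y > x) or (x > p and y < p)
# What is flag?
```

Trace:
`y = 6` → y = 6
`x = 20` → x = 20
`p = 16` → p = 16
`flag = (y > x) or (x > p and y < p)` → flag = True
So flag = True

Answer: True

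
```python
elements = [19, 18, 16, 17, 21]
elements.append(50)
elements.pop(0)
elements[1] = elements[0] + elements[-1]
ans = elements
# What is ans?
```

Trace:
`elements = [19, 18, 16, 17, 21]` → elements = [19, 18, 16, 17, 21]
`elements.append(50)` → elements = [19, 18, 16, 17, 21, 50]
`elements.pop(0)` → elements = [18, 16, 17, 21, 50]
`elements[1] = elements[0] + elements[-1]` → elements = [18, 68, 17, 21, 50]
`ans = elements` → ans = [18, 68, 17, 21, 50]
So ans = [18, 68, 17, 21, 50]

Answer: [18, 68, 17, 21, 50]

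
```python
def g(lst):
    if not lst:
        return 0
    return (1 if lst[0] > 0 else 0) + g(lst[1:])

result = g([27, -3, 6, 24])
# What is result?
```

Count of positive elements in [27, -3, 6, 24] = 3

Answer: 3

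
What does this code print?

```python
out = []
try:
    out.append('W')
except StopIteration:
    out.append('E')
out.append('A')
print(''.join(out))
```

Execution trace: 'W' (try body, no exception) → 'A' (after the try/except). Output: WA

Answer: WA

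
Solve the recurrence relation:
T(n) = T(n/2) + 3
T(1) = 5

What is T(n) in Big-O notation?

Each step divides n by 2 and adds 3. After log_2(n) steps we reach T(1)=5. So T(n) = 3·log_2(n) + 5 = O(log n).

Answer: O(log n)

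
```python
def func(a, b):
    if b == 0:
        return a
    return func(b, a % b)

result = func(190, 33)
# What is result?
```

func(190, 33) -> func(33, 25) -> func(25, 8) -> func(8, 1) -> func(1, 0) -> 1

Answer: 1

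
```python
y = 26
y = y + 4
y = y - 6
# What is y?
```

Trace:
`y = 26` → y = 26
`y = y + 4` → y = 30
`y = y - 6` → y = 24
So y = 24

Answer: 24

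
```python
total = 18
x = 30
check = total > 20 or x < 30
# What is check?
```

Trace:
`total = 18` → total = 18
`x = 30` → x = 30
`check = total > 20 or x < 30` → check = False
So check = False

Answer: False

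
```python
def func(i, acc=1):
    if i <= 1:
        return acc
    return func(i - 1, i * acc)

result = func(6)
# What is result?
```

Accumulator trace (n, acc): (6, 1) -> (5, 6) -> (4, 30) -> (3, 120) -> (2, 360) -> (1, 720) -> return 720

Answer: 720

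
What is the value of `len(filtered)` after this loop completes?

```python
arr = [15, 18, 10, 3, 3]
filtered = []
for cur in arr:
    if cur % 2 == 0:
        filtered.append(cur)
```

Count even numbers in [15, 18, 10, 3, 3]
`filtered` takes the values: [] → [18] → [18, 10]
So `len(filtered)` = 2

Answer: 2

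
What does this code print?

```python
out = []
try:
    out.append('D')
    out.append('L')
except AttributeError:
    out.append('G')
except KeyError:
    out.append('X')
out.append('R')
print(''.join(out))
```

Execution trace: 'D' (try body) → 'L' (try body, no exception) → 'R' (after the try/except). Output: DLR

Answer: DLR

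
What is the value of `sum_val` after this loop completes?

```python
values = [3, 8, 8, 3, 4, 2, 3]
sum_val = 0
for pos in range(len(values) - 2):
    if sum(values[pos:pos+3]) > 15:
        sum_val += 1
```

Count windows with sum > 15
`sum_val` takes the values: 0 → 1 → 2

Answer: 2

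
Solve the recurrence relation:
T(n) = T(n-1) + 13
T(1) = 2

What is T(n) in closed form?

Unrolling: T(n) = T(1) + 13·(n-1) = 2 + 13(n-1) = 13n - 11.

Answer: T(n) = 13n - 11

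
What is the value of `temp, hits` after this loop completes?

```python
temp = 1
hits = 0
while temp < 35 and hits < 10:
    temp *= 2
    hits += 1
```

Double until >= 35 or 10 iterations
`temp, hits` takes the values: (1, 0) → (2, 0) → (2, 1) → (4, 1) → (4, 2) → (8, 2) → (8, 3) → (16, 3) → (16, 4) → (32, 4) → (32, 5) → (64, 5) → (64, 6)

Answer: 64, 6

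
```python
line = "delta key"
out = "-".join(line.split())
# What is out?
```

Trace:
`line = "delta key"` → line = 'delta key'
`out = "-".join(line.split())` → out = 'delta-key'
So out = 'delta-key'

Answer: 'delta-key'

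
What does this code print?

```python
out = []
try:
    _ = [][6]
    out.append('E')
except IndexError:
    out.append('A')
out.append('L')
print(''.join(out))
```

Execution trace: 'A' (except IndexError) → 'L' (after the try/except). Output: AL

Answer: AL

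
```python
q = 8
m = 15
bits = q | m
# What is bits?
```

Trace:
`q = 8` → q = 8
`m = 15` → m = 15
`bits = q | m` → bits = 15
So bits = 15

Answer: 15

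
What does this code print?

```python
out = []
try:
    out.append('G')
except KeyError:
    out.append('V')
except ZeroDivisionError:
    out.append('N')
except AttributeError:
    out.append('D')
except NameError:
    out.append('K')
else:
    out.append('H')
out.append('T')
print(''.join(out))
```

Execution trace: 'G' (try body, no exception) → 'H' (else) → 'T' (after the try/except). Output: GHT

Answer: GHT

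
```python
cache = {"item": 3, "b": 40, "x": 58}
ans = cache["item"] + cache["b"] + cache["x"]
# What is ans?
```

Trace:
`cache = {"item": 3, "b": 40, "x": 58}` → cache = {'item': 3, 'b': 40, 'x': 58}
`ans = cache["item"] + cache["b"] + cache["x"]` → ans = 101
So ans = 101

Answer: 101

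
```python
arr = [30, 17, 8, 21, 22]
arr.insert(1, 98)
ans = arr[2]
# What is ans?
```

Trace:
`arr = [30, 17, 8, 21, 22]` → arr = [30, 17, 8, 21, 22]
`arr.insert(1, 98)` → arr = [30, 98, 17, 8, 21, 22]
`ans = arr[2]` → ans = 17
So ans = 17

Answer: 17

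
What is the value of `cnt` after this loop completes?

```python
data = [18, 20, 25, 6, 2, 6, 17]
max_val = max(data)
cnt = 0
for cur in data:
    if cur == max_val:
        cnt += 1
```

Count of max value 25 in [18, 20, 25, 6, 2, 6, 17]
`cnt` takes the values: 0 → 1

Answer: 1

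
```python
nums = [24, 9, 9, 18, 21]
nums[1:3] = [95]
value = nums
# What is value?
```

Trace:
`nums = [24, 9, 9, 18, 21]` → nums = [24, 9, 9, 18, 21]
`nums[1:3] = [95]` → nums = [24, 95, 18, 21]
`value = nums` → value = [24, 95, 18, 21]
So value = [24, 95, 18, 21]

Answer: [24, 95, 18, 21]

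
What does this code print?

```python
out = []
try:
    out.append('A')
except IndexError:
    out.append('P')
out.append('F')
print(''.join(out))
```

Execution trace: 'A' (try body, no exception) → 'F' (after the try/except). Output: AF

Answer: AF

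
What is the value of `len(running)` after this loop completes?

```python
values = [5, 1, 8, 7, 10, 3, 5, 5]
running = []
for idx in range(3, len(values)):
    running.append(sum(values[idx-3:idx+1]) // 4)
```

Number of 4-element averages
`running` takes the values: [] → [5] → [5, 6] → [5, 6, 7] → [5, 6, 7, 6] → [5, 6, 7, 6, 5]
So `len(running)` = 5

Answer: 5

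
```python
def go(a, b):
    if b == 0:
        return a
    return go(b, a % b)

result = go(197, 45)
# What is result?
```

go(197, 45) -> go(45, 17) -> go(17, 11) -> go(11, 6) -> go(6, 5) -> go(5, 1) -> go(1, 0) -> 1

Answer: 1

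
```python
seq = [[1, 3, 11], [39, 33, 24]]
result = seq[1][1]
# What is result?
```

Trace:
`seq = [[1, 3, 11], [39, 33, 24]]` → seq = [[1, 3, 11], [39, 33, 24]]
`result = seq[1][1]` → result = 33
So result = 33

Answer: 33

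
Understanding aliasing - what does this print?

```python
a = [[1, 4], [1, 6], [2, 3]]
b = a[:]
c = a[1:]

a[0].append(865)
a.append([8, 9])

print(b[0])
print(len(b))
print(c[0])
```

Key concept: slice with nested mutation.
Step by step:
`a = [[1, 4], [1, 6], [2, 3]]` → a = [[1, 4], [1, 6], [2, 3]]
`b = a[:]` → b = [[1, 4], [1, 6], [2, 3]]
`c = a[1:]` → c = [[1, 6], [2, 3]]
`a[0].append(865)` → a = [[1, 4, 865], [1, 6], [2, 3]]; b = [[1, 4, 865], [1, 6], [2, 3]]
`a.append([8, 9])` → a = [[1, 4, 865], [1, 6], [2, 3], [8, 9]]
`print(b[0])` → prints [1, 4, 865]
`print(len(b))` → prints 3
`print(c[0])` → prints [1, 6]

Answer:
[1, 4, 865]
3
[1, 6]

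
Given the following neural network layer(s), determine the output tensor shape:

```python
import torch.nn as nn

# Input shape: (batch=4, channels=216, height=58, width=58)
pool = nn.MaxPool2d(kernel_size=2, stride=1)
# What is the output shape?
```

Input: (4, 216, 58, 58) -> Output: (4, 216, 57, 57)

Answer: (4, 216, 57, 57)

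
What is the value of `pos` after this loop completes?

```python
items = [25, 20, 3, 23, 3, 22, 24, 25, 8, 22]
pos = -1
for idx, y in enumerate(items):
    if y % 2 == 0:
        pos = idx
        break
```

First even number index in [25, 20, 3, 23, 3, 22, 24, 25, 8, 22]
`pos` takes the values: -1 → 1

Answer: 1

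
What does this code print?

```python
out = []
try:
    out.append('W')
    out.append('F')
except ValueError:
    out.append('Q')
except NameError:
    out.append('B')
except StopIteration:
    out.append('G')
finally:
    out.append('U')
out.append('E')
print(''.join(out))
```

Execution trace: 'W' (try body) → 'F' (try body, no exception) → 'U' (finally) → 'E' (after the try/except). Output: WFUE

Answer: WFUE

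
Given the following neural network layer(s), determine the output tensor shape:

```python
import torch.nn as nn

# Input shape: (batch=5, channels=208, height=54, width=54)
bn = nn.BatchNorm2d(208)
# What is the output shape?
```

Input: (5, 208, 54, 54) -> Output: (5, 208, 54, 54)

Answer: (5, 208, 54, 54)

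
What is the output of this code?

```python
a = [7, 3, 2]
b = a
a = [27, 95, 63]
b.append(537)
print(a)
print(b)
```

Key concept: rebinding vs mutation: a is rebound to a new list, b still points at the original.
Step by step:
`a = [7, 3, 2]` → a = [7, 3, 2]
`b = a` → b = [7, 3, 2] (same object as a)
`a = [27, 95, 63]` → a = [27, 95, 63]
`b.append(537)` → b = [7, 3, 2, 537]
`print(a)` → prints [27, 95, 63]
`print(b)` → prints [7, 3, 2, 537]

Answer:
[27, 95, 63]
[7, 3, 2, 537]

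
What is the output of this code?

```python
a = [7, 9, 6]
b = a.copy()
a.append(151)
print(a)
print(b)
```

Key concept: list.copy() creates independent copy.
Step by step:
`a = [7, 9, 6]` → a = [7, 9, 6]
`b = a.copy()` → b = [7, 9, 6]
`a.append(151)` → a = [7, 9, 6, 151]
`print(a)` → prints [7, 9, 6, 151]
`print(b)` → prints [7, 9, 6]

Answer:
[7, 9, 6, 151]
[7, 9, 6]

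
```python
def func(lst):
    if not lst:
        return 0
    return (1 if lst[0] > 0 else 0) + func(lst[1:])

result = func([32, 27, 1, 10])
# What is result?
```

Count of positive elements in [32, 27, 1, 10] = 4

Answer: 4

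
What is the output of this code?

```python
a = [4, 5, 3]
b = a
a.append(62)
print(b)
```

Key concept: basic list aliasing.
Step by step:
`a = [4, 5, 3]` → a = [4, 5, 3]
`b = a` → b = [4, 5, 3] (same object as a)
`a.append(62)` → a = [4, 5, 3, 62] (same object as b); b = [4, 5, 3, 62] (same object as a)
`print(b)` → prints [4, 5, 3, 62]

Answer: [4, 5, 3, 62]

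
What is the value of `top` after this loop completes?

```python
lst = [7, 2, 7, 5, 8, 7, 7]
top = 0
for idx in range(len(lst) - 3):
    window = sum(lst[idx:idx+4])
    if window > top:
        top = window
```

Max sum of 4-element window in [7, 2, 7, 5, 8, 7, 7]
`top` takes the values: 0 → 21 → 22 → 27

Answer: 27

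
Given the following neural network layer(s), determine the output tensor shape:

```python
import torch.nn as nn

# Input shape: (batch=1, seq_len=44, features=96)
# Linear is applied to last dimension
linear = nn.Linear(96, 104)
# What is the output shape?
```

Input: (1, 44, 96) -> Output: (1, 44, 104)

Answer: (1, 44, 104)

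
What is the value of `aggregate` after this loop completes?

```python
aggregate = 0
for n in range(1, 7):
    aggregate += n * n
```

Sum of squares 1² to 6² = 91
`aggregate` takes the values: 0 → 1 → 5 → 14 → 30 → 55 → 91

Answer: 91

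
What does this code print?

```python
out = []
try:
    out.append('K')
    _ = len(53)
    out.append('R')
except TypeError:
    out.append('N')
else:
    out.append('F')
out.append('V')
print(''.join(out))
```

Execution trace: 'K' (try body) → 'N' (except TypeError) → 'V' (after the try/except). Output: KNV

Answer: KNV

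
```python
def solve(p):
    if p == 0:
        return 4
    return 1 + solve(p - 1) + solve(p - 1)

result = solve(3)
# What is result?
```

solve(p) = 1 + 2·solve(p-1), solve(0)=4. Closed form: (4+1)·2^3 - 1 = 39.

Answer: 39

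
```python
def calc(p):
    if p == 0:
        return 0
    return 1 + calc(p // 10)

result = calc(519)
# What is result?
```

Count of digits of 519: 3

Answer: 3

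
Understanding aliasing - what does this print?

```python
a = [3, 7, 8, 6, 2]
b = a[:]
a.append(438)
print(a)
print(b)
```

Key concept: slice [:] creates copy.
Step by step:
`a = [3, 7, 8, 6, 2]` → a = [3, 7, 8, 6, 2]
`b = a[:]` → b = [3, 7, 8, 6, 2]
`a.append(438)` → a = [3, 7, 8, 6, 2, 438]
`print(a)` → prints [3, 7, 8, 6, 2, 438]
`print(b)` → prints [3, 7, 8, 6, 2]

Answer:
[3, 7, 8, 6, 2, 438]
[3, 7, 8, 6, 2]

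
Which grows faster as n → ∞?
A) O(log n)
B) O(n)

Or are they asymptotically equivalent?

O(log n) vs O(n): Higher order terms dominate.

Answer: B) O(n) grows faster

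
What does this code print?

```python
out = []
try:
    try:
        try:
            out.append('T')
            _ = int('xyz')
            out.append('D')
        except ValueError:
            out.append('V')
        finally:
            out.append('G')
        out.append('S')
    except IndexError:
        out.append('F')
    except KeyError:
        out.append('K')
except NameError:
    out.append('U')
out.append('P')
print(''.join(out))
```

Execution trace: 'T' (inner try body) → 'V' (inner except ValueError) → 'G' (inner finally) → 'S' (try body, no exception) → 'P' (after the try/except). Output: TVGSP

Answer: TVGSP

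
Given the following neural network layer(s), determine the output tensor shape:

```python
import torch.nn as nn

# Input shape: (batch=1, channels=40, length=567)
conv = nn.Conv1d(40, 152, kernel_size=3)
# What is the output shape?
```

Input: (1, 40, 567) -> Output: (1, 152, 565)

Answer: (1, 152, 565)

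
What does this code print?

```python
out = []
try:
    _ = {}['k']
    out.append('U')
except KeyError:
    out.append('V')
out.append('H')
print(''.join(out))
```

Execution trace: 'V' (except KeyError) → 'H' (after the try/except). Output: VH

Answer: VH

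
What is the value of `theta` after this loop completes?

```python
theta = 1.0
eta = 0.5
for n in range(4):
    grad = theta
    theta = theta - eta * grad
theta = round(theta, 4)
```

Gradient descent: w = 1.0 * (1 - 0.5)^4
`theta` takes the values: 1.0 → 0.5 → 0.25 → 0.125 → 0.0625

Answer: 0.0625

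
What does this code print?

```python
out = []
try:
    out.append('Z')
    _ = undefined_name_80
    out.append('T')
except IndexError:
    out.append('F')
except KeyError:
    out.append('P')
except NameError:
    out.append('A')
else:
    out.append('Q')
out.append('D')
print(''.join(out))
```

Execution trace: 'Z' (try body) → 'A' (except NameError) → 'D' (after the try/except). Output: ZAD

Answer: ZAD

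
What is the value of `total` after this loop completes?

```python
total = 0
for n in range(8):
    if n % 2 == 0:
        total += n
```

Sum of even numbers 0 to 7
`total` takes the values: 0 → 2 → 6 → 12

Answer: 12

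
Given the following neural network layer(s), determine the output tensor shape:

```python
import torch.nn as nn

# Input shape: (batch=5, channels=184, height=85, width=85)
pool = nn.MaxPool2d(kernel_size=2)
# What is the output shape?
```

Input: (5, 184, 85, 85) -> Output: (5, 184, 42, 42)

Answer: (5, 184, 42, 42)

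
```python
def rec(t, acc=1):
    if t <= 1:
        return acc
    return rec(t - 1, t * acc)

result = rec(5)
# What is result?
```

Accumulator trace (n, acc): (5, 1) -> (4, 5) -> (3, 20) -> (2, 60) -> (1, 120) -> return 120

Answer: 120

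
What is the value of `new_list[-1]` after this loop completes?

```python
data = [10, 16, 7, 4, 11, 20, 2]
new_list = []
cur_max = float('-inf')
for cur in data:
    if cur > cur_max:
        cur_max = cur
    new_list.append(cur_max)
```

Running max ends at 20
`new_list` takes the values: [] → [10] → [10, 16] → [10, 16, 16] → [10, 16, 16, 16] → [10, 16, 16, 16, 16] → [10, 16, 16, 16, 16, 20] → [10, 16, 16, 16, 16, 20, 20]
So `new_list[-1]` = 20

Answer: 20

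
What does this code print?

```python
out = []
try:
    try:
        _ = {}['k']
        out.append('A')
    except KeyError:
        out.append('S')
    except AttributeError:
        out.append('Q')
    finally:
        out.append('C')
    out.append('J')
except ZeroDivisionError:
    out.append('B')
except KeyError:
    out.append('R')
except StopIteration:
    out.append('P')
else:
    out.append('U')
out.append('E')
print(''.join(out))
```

Execution trace: 'S' (inner except KeyError) → 'C' (inner finally) → 'J' (try body, no exception) → 'U' (else) → 'E' (after the try/except). Output: SCJUE

Answer: SCJUE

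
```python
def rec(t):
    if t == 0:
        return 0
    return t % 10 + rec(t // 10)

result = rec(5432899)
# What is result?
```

Sum of digits of 5432899: 9 + 9 + 8 + 2 + 3 + 4 + 5 = 40

Answer: 40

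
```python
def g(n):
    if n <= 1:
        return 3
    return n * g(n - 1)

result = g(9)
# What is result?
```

g(9) = 9 * 8 * 7 * 6 * 5 * 4 * 3 * 2 * 3 = 1088640

Answer: 1088640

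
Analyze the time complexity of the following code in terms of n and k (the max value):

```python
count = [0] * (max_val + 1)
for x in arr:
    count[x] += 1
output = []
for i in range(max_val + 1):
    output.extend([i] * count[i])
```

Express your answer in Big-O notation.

This is Counting sort (k = max value). Time complexity: O(n + k).

Answer: O(n + k)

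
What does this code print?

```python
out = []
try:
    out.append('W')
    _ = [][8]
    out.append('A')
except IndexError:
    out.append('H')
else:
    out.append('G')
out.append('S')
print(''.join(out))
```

Execution trace: 'W' (try body) → 'H' (except IndexError) → 'S' (after the try/except). Output: WHS

Answer: WHS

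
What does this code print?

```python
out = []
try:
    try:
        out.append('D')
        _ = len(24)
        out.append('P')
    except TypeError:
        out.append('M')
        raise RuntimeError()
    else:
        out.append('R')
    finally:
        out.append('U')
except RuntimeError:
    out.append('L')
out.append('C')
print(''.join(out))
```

Execution trace: 'D' (try body) → 'M' (except TypeError) → 'U' (finally) → 'L' (outer except RuntimeError) → 'C' (after the try/except). Output: DMULC

Answer: DMULC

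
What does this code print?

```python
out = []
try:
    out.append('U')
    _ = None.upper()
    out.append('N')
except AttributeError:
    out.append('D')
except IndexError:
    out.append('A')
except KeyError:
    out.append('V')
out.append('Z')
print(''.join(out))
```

Execution trace: 'U' (try body) → 'D' (except AttributeError) → 'Z' (after the try/except). Output: UDZ

Answer: UDZ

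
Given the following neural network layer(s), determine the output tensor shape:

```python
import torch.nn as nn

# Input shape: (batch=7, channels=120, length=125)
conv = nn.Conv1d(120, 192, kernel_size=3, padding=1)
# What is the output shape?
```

Input: (7, 120, 125) -> Output: (7, 192, 125)

Answer: (7, 192, 125)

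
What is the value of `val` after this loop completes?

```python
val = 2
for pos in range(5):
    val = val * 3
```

Multiply by 3, 5 times: 2 * 3^5 = 486
`val` takes the values: 2 → 6 → 18 → 54 → 162 → 486

Answer: 486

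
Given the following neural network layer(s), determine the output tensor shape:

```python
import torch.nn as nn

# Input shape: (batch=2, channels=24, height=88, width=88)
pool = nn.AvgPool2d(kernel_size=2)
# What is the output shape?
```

Input: (2, 24, 88, 88) -> Output: (2, 24, 44, 44)

Answer: (2, 24, 44, 44)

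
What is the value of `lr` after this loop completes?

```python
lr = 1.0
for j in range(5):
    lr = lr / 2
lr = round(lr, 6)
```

Halving LR 5 times: 1 / 2^5
`lr` takes the values: 1.0 → 0.5 → 0.25 → 0.125 → 0.0625 → 0.03125

Answer: 0.03125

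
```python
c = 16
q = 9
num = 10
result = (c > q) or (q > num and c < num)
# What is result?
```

Trace:
`c = 16` → c = 16
`q = 9` → q = 9
`num = 10` → num = 10
`result = (c > q) or (q > num and c < num)` → result = True
So result = True

Answer: True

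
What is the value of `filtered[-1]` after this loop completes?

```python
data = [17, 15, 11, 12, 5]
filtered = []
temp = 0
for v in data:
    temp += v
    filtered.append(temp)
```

Cumulative sum ends at 60
`filtered` takes the values: [] → [17] → [17, 32] → [17, 32, 43] → [17, 32, 43, 55] → [17, 32, 43, 55, 60]
So `filtered[-1]` = 60

Answer: 60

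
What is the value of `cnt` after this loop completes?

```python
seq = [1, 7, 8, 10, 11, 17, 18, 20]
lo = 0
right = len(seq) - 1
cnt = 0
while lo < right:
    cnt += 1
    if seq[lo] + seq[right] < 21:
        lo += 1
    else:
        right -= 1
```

Steps to find pair summing to 21
`cnt` takes the values: 0 → 1 → 2 → 3 → 4 → 5 → 6 → 7

Answer: 7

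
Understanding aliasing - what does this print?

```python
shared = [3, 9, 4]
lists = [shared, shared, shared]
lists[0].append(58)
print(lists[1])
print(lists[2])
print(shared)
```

Key concept: list of same reference.
Step by step:
`shared = [3, 9, 4]` → shared = [3, 9, 4]
`lists = [shared, shared, shared]` → lists = [[3, 9, 4], [3, 9, 4], [3, 9, 4]]
`lists[0].append(58)` → shared = [3, 9, 4, 58]; lists = [[3, 9, 4, 58], [3, 9, 4, 58], [3, 9, 4, 58]]
`print(lists[1])` → prints [3, 9, 4, 58]
`print(lists[2])` → prints [3, 9, 4, 58]
`print(shared)` → prints [3, 9, 4, 58]

Answer:
[3, 9, 4, 58]
[3, 9, 4, 58]
[3, 9, 4, 58]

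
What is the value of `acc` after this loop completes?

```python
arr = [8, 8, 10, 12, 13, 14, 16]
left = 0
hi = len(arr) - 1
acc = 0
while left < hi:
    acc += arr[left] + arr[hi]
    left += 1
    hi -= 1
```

Sum of pairs from ends
`acc` takes the values: 0 → 24 → 46 → 69

Answer: 69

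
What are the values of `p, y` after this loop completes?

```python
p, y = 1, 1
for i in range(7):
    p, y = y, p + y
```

Fibonacci: after 7 iterations
`p, y` takes the values: (1, 1) → (1, 2) → (2, 3) → (3, 5) → (5, 8) → (8, 13) → (13, 21) → (21, 34)

Answer: 21, 34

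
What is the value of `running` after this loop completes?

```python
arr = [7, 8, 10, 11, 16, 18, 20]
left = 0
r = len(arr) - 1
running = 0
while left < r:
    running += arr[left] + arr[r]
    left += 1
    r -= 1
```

Sum of pairs from ends
`running` takes the values: 0 → 27 → 53 → 79

Answer: 79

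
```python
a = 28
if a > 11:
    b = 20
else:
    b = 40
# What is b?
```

Trace:
`a = 28` → a = 28
`if a > 11: ...` → a > 11 is True → b = 20
So b = 20

Answer: 20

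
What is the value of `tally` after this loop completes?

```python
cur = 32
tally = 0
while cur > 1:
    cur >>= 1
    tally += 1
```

Count right shifts until 1
`tally` takes the values: 0 → 1 → 2 → 3 → 4 → 5

Answer: 5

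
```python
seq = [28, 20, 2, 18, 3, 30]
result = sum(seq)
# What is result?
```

Trace:
`seq = [28, 20, 2, 18, 3, 30]` → seq = [28, 20, 2, 18, 3, 30]
`result = sum(seq)` → result = 101
So result = 101

Answer: 101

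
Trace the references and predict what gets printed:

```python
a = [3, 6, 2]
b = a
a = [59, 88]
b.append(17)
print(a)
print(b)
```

Key concept: rebinding vs mutation: a is rebound to a new list, b still points at the original.
Step by step:
`a = [3, 6, 2]` → a = [3, 6, 2]
`b = a` → b = [3, 6, 2] (same object as a)
`a = [59, 88]` → a = [59, 88]
`b.append(17)` → b = [3, 6, 2, 17]
`print(a)` → prints [59, 88]
`print(b)` → prints [3, 6, 2, 17]

Answer:
[59, 88]
[3, 6, 2, 17]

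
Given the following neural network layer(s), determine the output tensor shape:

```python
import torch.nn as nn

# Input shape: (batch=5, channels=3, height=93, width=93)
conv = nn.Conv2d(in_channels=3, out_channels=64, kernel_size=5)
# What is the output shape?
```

Input: (5, 3, 93, 93) -> Output: (5, 64, 89, 89)

Answer: (5, 64, 89, 89)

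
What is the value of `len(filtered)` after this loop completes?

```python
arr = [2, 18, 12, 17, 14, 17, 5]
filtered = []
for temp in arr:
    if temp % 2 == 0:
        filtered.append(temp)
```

Count even numbers in [2, 18, 12, 17, 14, 17, 5]
`filtered` takes the values: [] → [2] → [2, 18] → [2, 18, 12] → [2, 18, 12, 14]
So `len(filtered)` = 4

Answer: 4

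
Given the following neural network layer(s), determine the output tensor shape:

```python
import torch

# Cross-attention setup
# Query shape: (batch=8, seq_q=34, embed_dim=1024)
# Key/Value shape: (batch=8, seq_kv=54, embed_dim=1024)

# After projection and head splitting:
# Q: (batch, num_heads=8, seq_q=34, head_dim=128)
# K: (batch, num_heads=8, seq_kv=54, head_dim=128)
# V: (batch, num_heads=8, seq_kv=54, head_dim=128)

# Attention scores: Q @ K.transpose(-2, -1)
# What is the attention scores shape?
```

Input: (8, 34, 1024) -> Output: (8, 8, 34, 54)

Answer: (8, 8, 34, 54)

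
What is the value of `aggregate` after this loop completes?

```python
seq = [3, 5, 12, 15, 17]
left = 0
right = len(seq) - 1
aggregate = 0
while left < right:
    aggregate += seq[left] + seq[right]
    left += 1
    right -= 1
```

Sum of pairs from ends
`aggregate` takes the values: 0 → 20 → 40

Answer: 40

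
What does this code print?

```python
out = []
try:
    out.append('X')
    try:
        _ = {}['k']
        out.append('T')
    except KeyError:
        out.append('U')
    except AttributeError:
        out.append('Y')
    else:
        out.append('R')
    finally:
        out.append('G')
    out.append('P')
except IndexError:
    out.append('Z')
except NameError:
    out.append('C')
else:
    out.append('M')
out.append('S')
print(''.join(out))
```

Execution trace: 'X' (try body) → 'U' (inner except KeyError) → 'G' (inner finally) → 'P' (try body, no exception) → 'M' (else) → 'S' (after the try/except). Output: XUGPMS

Answer: XUGPMS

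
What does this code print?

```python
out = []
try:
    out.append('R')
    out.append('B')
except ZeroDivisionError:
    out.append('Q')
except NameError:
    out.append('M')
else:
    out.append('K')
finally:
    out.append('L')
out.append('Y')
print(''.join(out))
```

Execution trace: 'R' (try body) → 'B' (try body, no exception) → 'K' (else) → 'L' (finally) → 'Y' (after the try/except). Output: RBKLY

Answer: RBKLY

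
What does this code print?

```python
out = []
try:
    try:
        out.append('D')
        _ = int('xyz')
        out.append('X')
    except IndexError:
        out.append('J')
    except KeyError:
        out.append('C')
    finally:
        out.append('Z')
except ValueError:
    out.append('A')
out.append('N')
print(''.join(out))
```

Execution trace: 'D' (try body) → 'Z' (finally) → 'A' (outer except ValueError) → 'N' (after the try/except). Output: DZAN

Answer: DZAN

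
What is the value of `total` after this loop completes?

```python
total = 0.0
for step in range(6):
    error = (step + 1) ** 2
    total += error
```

Sum of squared losses 1² + 2² + ... + 6²
`total` takes the values: 0.0 → 1.0 → 5.0 → 14.0 → 30.0 → 55.0 → 91.0

Answer: 91.0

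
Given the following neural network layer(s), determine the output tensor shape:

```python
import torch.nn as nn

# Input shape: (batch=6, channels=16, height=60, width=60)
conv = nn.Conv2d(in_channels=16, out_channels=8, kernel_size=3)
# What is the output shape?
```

Input: (6, 16, 60, 60) -> Output: (6, 8, 58, 58)

Answer: (6, 8, 58, 58)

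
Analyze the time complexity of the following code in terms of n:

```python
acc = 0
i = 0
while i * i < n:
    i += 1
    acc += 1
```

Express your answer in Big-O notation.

Each loop level contributes: √n. Multiplying the contributions gives O(√n).

Answer: O(√n)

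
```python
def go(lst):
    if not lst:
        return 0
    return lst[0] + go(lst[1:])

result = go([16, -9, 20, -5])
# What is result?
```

16 + (-9) + 20 + (-5) + 0 = 22

Answer: 22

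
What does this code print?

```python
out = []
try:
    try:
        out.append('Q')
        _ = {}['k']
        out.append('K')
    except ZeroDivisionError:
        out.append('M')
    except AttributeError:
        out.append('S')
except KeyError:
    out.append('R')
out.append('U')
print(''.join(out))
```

Execution trace: 'Q' (try body) → 'R' (outer except KeyError) → 'U' (after the try/except). Output: QRU

Answer: QRU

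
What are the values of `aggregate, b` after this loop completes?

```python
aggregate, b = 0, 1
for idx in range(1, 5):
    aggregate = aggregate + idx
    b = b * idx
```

Sum and factorial of 1 to 4
`aggregate, b` takes the values: (0, 1) → (1, 1) → (3, 1) → (3, 2) → (6, 2) → (6, 6) → (10, 6) → (10, 24)

Answer: 10, 24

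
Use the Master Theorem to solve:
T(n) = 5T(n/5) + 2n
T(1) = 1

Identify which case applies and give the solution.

a=5, b=5, f(n)=2n. log_5(5) = 1. Since c=1 = 1, Case 2 applies: T(n) = Θ(n^log_b(a) · log n) = O(n log n).

Answer: O(n log n) - Case 2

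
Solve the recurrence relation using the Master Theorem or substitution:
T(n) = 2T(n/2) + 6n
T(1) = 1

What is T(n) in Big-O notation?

By Master Theorem: a=2, b=2, f(n)=6n. Since log_2(2) = 1 and f(n) = Θ(n^1), Case 2 applies. T(n) = O(n log n).

Answer: O(n log n)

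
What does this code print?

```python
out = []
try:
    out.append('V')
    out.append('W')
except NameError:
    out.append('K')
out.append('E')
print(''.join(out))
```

Execution trace: 'V' (try body) → 'W' (try body, no exception) → 'E' (after the try/except). Output: VWE

Answer: VWE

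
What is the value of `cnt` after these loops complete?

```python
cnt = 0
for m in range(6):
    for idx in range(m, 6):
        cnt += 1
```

Upper triangle: 6 + 5 + ... + 1
`cnt` takes the values: 0 → 1 → 2 → 3 → 4 → 5 → 6 → 7 → 8 → 9 → 10 → 11 → 12 → 13 → 14 → 15 → 16 → 17 → 18 → 19 → 20 → 21

Answer: 21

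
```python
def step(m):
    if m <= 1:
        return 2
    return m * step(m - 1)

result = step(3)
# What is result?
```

step(3) = 3 * 2 * 2 = 12

Answer: 12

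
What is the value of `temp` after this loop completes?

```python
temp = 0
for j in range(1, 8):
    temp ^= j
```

XOR of 1 to 7
`temp` takes the values: 0 → 1 → 3 → 0 → 4 → 1 → 7 → 0

Answer: 0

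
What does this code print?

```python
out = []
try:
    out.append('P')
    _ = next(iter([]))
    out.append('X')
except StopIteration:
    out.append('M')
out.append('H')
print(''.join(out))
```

Execution trace: 'P' (try body) → 'M' (except StopIteration) → 'H' (after the try/except). Output: PMH

Answer: PMH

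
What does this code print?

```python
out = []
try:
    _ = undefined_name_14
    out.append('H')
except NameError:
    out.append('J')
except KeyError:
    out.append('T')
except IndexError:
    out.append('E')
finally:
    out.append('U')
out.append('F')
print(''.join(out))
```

Execution trace: 'J' (except NameError) → 'U' (finally) → 'F' (after the try/except). Output: JUF

Answer: JUF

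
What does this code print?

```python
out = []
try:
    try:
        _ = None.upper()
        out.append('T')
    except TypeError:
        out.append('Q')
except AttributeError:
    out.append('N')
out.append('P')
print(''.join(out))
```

Execution trace: 'N' (outer except AttributeError) → 'P' (after the try/except). Output: NP

Answer: NP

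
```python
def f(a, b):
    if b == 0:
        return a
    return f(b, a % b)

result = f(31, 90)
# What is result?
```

f(31, 90) -> f(90, 31) -> f(31, 28) -> f(28, 3) -> f(3, 1) -> f(1, 0) -> 1

Answer: 1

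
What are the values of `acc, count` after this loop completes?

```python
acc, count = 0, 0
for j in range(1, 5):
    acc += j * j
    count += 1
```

Sum of squares and count
`acc, count` takes the values: (0, 0) → (1, 0) → (1, 1) → (5, 1) → (5, 2) → (14, 2) → (14, 3) → (30, 3) → (30, 4)

Answer: 30, 4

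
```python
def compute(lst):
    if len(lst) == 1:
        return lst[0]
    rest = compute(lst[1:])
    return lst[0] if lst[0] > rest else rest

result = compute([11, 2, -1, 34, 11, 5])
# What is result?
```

Recursive max over [11, 2, -1, 34, 11, 5] = 34

Answer: 34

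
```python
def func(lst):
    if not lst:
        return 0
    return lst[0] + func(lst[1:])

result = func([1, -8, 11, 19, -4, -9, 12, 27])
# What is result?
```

1 + (-8) + 11 + 19 + (-4) + (-9) + 12 + 27 + 0 = 49

Answer: 49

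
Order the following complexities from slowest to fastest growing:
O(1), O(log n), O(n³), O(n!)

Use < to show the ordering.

Ordered by growth rate: O(1) < O(log n) < O(n³) < O(n!)

Answer: O(1) < O(log n) < O(n³) < O(n!)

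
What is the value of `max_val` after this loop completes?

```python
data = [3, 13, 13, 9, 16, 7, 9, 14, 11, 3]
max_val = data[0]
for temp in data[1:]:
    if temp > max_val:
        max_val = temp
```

Maximum of [3, 13, 13, 9, 16, 7, 9, 14, 11, 3]
`max_val` takes the values: 3 → 13 → 16

Answer: 16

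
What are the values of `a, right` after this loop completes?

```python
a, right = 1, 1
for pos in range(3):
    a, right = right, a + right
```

Fibonacci: after 3 iterations
`a, right` takes the values: (1, 1) → (1, 2) → (2, 3) → (3, 5)

Answer: 3, 5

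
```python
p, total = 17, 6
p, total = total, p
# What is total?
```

Trace:
`p, total = 17, 6` → p = 17; total = 6
`p, total = total, p` → p = 6; total = 17
So total = 17

Answer: 17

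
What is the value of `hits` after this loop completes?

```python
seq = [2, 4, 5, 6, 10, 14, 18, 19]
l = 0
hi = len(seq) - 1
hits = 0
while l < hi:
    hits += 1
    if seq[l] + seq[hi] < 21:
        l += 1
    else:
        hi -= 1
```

Steps to find pair summing to 21
`hits` takes the values: 0 → 1 → 2 → 3 → 4 → 5 → 6 → 7

Answer: 7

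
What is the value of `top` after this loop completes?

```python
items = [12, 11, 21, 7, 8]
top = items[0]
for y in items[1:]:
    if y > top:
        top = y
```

Maximum of [12, 11, 21, 7, 8]
`top` takes the values: 12 → 21

Answer: 21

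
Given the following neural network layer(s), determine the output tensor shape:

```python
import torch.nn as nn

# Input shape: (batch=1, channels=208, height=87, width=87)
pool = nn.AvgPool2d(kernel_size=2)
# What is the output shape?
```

Input: (1, 208, 87, 87) -> Output: (1, 208, 43, 43)

Answer: (1, 208, 43, 43)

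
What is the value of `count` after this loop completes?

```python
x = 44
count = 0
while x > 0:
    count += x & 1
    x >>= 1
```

Count set bits in 44 (binary: 0b101100)
`count` takes the values: 0 → 1 → 2 → 3

Answer: 3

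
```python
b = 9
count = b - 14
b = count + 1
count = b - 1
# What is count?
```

Trace:
`b = 9` → b = 9
`count = b - 14` → count = -5
`b = count + 1` → b = -4
`count = b - 1` → count = -5
So count = -5

Answer: -5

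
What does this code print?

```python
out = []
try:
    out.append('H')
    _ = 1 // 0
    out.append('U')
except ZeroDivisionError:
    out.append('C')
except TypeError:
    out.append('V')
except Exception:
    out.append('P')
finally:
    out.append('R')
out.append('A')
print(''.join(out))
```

Execution trace: 'H' (try body) → 'C' (except ZeroDivisionError) → 'R' (finally) → 'A' (after the try/except). Output: HCRA

Answer: HCRA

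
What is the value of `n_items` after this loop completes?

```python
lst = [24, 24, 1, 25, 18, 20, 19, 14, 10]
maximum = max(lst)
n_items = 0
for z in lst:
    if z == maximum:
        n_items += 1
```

Count of max value 25 in [24, 24, 1, 25, 18, 20, 19, 14, 10]
`n_items` takes the values: 0 → 1

Answer: 1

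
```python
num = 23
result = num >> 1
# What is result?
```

Trace:
`num = 23` → num = 23
`result = num >> 1` → result = 11
So result = 11

Answer: 11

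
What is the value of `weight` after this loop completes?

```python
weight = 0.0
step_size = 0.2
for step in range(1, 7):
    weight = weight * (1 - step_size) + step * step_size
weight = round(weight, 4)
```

Moving average with lr=0.2
`weight` takes the values: 0.0 → 0.2 → 0.56 → 1.048 → 1.6384 → 2.31072 → 3.048576 → 3.0486

Answer: 3.0486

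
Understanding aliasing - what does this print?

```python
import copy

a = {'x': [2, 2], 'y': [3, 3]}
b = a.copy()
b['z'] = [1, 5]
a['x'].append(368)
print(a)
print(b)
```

Key concept: shallow copy of dict with mutable values.
Step by step:
`a = {'x': [2, 2], 'y': [3, 3]}` → a = {'x': [2, 2], 'y': [3, 3]}
`b = a.copy()` → b = {'x': [2, 2], 'y': [3, 3]}
`b['z'] = [1, 5]` → b = {'x': [2, 2], 'y': [3, 3], 'z': [1, 5]}
`a['x'].append(368)` → a = {'x': [2, 2, 368], 'y': [3, 3]}; b = {'x': [2, 2, 368], 'y': [3, 3], 'z': [1, 5]}
`print(a)` → prints {'x': [2, 2, 368], 'y': [3, 3]}
`print(b)` → prints {'x': [2, 2, 368], 'y': [3, 3], 'z': [1, 5]}

Answer:
{'x': [2, 2, 368], 'y': [3, 3]}
{'x': [2, 2, 368], 'y': [3, 3], 'z': [1, 5]}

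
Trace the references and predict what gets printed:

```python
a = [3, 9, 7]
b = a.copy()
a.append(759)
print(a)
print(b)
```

Key concept: list.copy() creates independent copy.
Step by step:
`a = [3, 9, 7]` → a = [3, 9, 7]
`b = a.copy()` → b = [3, 9, 7]
`a.append(759)` → a = [3, 9, 7, 759]
`print(a)` → prints [3, 9, 7, 759]
`print(b)` → prints [3, 9, 7]

Answer:
[3, 9, 7, 759]
[3, 9, 7]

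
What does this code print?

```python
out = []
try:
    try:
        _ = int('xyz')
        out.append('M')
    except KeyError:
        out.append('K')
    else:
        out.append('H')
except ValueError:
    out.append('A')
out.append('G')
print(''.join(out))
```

Execution trace: 'A' (outer except ValueError) → 'G' (after the try/except). Output: AG

Answer: AG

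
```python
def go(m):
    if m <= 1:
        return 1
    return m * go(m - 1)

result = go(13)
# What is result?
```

go(13) = 13 * 12 * 11 * 10 * 9 * 8 * 7 * 6 * 5 * 4 * 3 * 2 * 1 = 6227020800

Answer: 6227020800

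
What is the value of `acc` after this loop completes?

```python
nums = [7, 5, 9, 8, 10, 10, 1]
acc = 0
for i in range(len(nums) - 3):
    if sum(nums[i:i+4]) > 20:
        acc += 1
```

Count windows with sum > 20
`acc` takes the values: 0 → 1 → 2 → 3 → 4

Answer: 4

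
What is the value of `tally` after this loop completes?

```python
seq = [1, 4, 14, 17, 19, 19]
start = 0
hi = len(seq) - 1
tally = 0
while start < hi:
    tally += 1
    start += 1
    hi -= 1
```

Iterations until pointers meet (list length 6)
`tally` takes the values: 0 → 1 → 2 → 3

Answer: 3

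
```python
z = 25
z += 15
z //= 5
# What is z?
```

Trace:
`z = 25` → z = 25
`z += 15` → z = 40
`z //= 5` → z = 8
So z = 8

Answer: 8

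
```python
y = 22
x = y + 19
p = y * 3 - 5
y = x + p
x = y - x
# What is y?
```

Trace:
`y = 22` → y = 22
`x = y + 19` → x = 41
`p = y * 3 - 5` → p = 61
`y = x + p` → y = 102
`x = y - x` → x = 61
So y = 102

Answer: 102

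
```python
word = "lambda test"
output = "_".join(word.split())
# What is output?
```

Trace:
`word = "lambda test"` → word = 'lambda test'
`output = "_".join(word.split())` → output = 'lambda_test'
So output = 'lambda_test'

Answer: 'lambda_test'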